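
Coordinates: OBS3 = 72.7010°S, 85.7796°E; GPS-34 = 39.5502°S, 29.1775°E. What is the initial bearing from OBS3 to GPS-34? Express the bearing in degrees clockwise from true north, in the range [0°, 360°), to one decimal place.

Δλ = -56.6021°
y = sin Δλ · cos φ₂ = -0.643739
x = cos φ₁ sin φ₂ − sin φ₁ cos φ₂ cos Δλ = 0.215891
θ = atan2(y, x) = -71.4601° → 288.5399° (mod 360°)

288.5°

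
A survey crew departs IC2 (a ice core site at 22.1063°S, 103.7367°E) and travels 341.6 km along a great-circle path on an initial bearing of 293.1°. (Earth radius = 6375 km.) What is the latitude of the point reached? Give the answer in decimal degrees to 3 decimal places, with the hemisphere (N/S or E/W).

δ = d/R = 341.6/6375 = 0.053584 rad
φ₂ = arcsin(sin φ₁ cos δ + cos φ₁ sin δ cos θ)
   = arcsin(-0.37633·0.99856 + 0.92649·0.05356·0.39234) = -20.87422°
λ₂ = λ₁ + atan2(sin θ sin δ cos φ₁, cos δ − sin φ₁ sin φ₂) = 100.71438°

20.874°S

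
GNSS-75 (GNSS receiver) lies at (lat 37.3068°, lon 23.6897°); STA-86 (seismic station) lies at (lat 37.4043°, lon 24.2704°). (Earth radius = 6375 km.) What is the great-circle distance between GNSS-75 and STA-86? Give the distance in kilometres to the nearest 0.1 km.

52.5 km

Δφ = 0.0975°,  Δλ = 0.5807°
a = sin²(Δφ/2) + cos φ₁ cos φ₂ sin²(Δλ/2) = 0.000017
c = 2·arcsin(√a) = 0.008234 rad = 0.4718°
d = R·c = 6375 × 0.008234 = 52.5 km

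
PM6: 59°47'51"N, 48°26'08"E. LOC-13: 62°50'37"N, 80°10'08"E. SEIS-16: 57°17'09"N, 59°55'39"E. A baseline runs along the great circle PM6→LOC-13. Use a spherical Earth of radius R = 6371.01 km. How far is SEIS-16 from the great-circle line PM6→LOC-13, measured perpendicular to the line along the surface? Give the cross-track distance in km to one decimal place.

489.7 km

PM6: φ = +59.79750°, λ = +48.43556°
LOC-13: φ = +62.84361°, λ = +80.16889°
SEIS-16: φ = +57.28583°, λ = +59.92750°
δ₁₃ = central angle PM6→SEIS-16 = 0.113295 rad  (haversine)
θ₁₃ = bearing PM6→SEIS-16 = 107.746°,  θ₁₂ = bearing PM6→LOC-13 = 64.967°
dₓₜ = R·arcsin(sin δ₁₃ · sin(θ₁₃ − θ₁₂)) = 6371.01·arcsin(0.11305·sin(42.779°)) = 489.666 km
|dₓₜ| = 489.666 km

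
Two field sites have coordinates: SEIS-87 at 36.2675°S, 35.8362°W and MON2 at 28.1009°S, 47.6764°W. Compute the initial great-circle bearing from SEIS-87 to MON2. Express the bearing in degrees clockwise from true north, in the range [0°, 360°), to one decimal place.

Δλ = -11.8402°
y = sin Δλ · cos φ₂ = -0.180996
x = cos φ₁ sin φ₂ − sin φ₁ cos φ₂ cos Δλ = 0.130949
θ = atan2(y, x) = -54.1145° → 305.8855° (mod 360°)

305.9°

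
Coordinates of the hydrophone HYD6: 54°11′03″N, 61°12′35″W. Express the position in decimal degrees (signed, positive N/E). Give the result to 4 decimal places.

lat: 54.1842° N → +54.1842°
lon: 61.2097° W → -61.2097°

+54.1842°, -61.2097°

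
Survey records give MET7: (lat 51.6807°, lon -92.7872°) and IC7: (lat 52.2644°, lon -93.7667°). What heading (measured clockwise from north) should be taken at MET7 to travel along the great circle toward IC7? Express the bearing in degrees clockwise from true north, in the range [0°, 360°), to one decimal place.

314.4°

Δλ = -0.9795°
y = sin Δλ · cos φ₂ = -0.010462
x = cos φ₁ sin φ₂ − sin φ₁ cos φ₂ cos Δλ = 0.010257
θ = atan2(y, x) = -45.5662° → 314.4338° (mod 360°)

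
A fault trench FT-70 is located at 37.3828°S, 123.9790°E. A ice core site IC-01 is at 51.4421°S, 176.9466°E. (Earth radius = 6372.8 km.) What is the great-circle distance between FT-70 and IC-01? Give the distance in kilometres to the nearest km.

4379 km

Δφ = -14.0593°,  Δλ = 52.9676°
a = sin²(Δφ/2) + cos φ₁ cos φ₂ sin²(Δλ/2) = 0.113472
c = 2·arcsin(√a) = 0.687150 rad = 39.3708°
d = R·c = 6372.8 × 0.687150 = 4379.1 km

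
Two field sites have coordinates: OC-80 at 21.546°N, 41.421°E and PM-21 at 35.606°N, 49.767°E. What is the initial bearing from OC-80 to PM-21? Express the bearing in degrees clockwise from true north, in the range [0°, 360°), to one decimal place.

Δλ = 8.3460°
y = sin Δλ · cos φ₂ = 0.118013
x = cos φ₁ sin φ₂ − sin φ₁ cos φ₂ cos Δλ = 0.246100
θ = atan2(y, x) = 25.6193° → 25.6193° (mod 360°)

25.6°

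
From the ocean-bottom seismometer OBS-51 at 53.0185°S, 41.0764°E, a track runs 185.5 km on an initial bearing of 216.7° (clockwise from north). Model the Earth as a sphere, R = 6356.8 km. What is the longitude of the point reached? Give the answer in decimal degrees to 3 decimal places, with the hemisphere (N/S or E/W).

δ = d/R = 185.5/6356.8 = 0.029181 rad
φ₂ = arcsin(sin φ₁ cos δ + cos φ₁ sin δ cos θ)
   = arcsin(-0.79883·0.99957 + 0.60156·0.02918·-0.80178) = -54.34703°
λ₂ = λ₁ + atan2(sin θ sin δ cos φ₁, cos δ − sin φ₁ sin φ₂) = 39.36211°

39.362°E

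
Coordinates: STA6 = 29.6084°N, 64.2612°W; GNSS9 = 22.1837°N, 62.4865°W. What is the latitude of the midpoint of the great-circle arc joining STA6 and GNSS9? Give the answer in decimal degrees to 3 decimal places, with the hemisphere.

Bx = cos φ₂ cos Δλ = 0.925534,  By = cos φ₂ sin Δλ = 0.028677
φₘ = atan2(sin φ₁ + sin φ₂, √((cos φ₁ + Bx)² + By²)) = 25.89875°
λₘ = λ₁ + atan2(By, cos φ₁ + Bx) = -63.34590°

25.899°N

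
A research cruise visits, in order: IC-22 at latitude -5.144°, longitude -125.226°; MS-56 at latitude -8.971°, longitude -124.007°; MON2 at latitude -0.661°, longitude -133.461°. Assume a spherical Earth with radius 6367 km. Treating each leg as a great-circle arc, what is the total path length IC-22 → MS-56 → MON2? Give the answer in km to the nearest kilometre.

IC-22→MS-56: c = 0.070050 rad, d = 446.01 km
MS-56→MON2: c = 0.219137 rad, d = 1395.25 km
Total = 446.01 + 1395.25 = 1841.26 km

1841 km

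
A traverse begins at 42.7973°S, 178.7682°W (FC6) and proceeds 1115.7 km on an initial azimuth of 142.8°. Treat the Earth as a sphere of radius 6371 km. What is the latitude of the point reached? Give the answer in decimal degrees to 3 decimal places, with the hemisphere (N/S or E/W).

δ = d/R = 1115.7/6371 = 0.175122 rad
φ₂ = arcsin(sin φ₁ cos δ + cos φ₁ sin δ cos θ)
   = arcsin(-0.67941·0.98471 + 0.73376·0.17423·-0.79653) = -50.42985°
λ₂ = λ₁ + atan2(sin θ sin δ cos φ₁, cos δ − sin φ₁ sin φ₂) = -169.25005°

50.430°S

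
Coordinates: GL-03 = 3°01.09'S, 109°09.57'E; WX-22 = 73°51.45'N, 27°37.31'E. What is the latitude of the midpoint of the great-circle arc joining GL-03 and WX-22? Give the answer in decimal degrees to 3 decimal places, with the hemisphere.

40.176°N

GL-03: φ = -3.01817°, λ = +109.15950°
WX-22: φ = +73.85750°, λ = +27.62183°
Bx = cos φ₂ cos Δλ = 0.040914,  By = cos φ₂ sin Δλ = -0.275000
φₘ = atan2(sin φ₁ + sin φ₂, √((cos φ₁ + Bx)² + By²)) = 40.17614°
λₘ = λ₁ + atan2(By, cos φ₁ + Bx) = 94.34171°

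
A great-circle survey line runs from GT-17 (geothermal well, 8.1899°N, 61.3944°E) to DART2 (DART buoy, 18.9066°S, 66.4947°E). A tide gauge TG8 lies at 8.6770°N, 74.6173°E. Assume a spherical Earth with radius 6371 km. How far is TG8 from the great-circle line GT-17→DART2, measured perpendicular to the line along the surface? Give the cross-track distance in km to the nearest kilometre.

1443 km

δ₁₃ = central angle GT-17→TG8 = 0.228434 rad  (haversine)
θ₁₃ = bearing GT-17→TG8 = 86.903°,  θ₁₂ = bearing GT-17→DART2 = 169.527°
dₓₜ = R·arcsin(sin δ₁₃ · sin(θ₁₃ − θ₁₂)) = 6371·arcsin(0.22645·sin(-82.624°)) = -1443.099 km
|dₓₜ| = 1443.099 km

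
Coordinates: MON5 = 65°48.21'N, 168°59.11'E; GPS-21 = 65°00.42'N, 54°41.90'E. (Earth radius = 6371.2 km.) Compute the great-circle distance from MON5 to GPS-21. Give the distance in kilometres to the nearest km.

4551 km

MON5: φ = +65.80350°, λ = +168.98517°
GPS-21: φ = +65.00700°, λ = +54.69833°
Δφ = -0.7965°,  Δλ = -114.2868°
a = sin²(Δφ/2) + cos φ₁ cos φ₂ sin²(Δλ/2) = 0.122248
c = 2·arcsin(√a) = 0.714372 rad = 40.9305°
d = R·c = 6371.2 × 0.714372 = 4551.4 km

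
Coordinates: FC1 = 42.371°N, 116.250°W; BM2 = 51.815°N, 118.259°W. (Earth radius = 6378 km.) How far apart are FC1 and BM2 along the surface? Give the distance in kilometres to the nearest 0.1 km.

1062.1 km

Δφ = 9.4440°,  Δλ = -2.0090°
a = sin²(Δφ/2) + cos φ₁ cos φ₂ sin²(Δλ/2) = 0.006917
c = 2·arcsin(√a) = 0.166531 rad = 9.5415°
d = R·c = 6378 × 0.166531 = 1062.1 km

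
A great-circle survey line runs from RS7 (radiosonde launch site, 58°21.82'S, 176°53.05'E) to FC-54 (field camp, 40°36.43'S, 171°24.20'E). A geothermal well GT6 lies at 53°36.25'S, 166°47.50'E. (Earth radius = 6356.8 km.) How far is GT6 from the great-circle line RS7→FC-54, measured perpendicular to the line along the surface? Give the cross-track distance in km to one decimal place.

RS7: φ = -58.36367°, λ = +176.88417°
FC-54: φ = -40.60717°, λ = +171.40333°
GT6: φ = -53.60417°, λ = +166.79167°
δ₁₃ = central angle RS7→GT6 = 0.128652 rad  (haversine)
θ₁₃ = bearing RS7→GT6 = 305.859°,  θ₁₂ = bearing RS7→FC-54 = 346.499°
dₓₜ = R·arcsin(sin δ₁₃ · sin(θ₁₃ − θ₁₂)) = 6356.8·arcsin(0.12830·sin(-40.640°)) = -531.794 km
|dₓₜ| = 531.794 km

531.8 km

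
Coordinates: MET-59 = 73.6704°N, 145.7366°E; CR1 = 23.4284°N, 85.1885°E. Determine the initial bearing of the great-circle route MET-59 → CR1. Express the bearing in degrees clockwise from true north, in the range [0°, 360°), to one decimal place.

Δλ = -60.5481°
y = sin Δλ · cos φ₂ = -0.798981
x = cos φ₁ sin φ₂ − sin φ₁ cos φ₂ cos Δλ = -0.321166
θ = atan2(y, x) = -111.8986° → 248.1014° (mod 360°)

248.1°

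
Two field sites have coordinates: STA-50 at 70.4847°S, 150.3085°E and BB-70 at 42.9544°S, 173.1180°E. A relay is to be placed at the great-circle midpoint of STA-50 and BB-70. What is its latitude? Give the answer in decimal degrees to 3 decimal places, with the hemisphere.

Bx = cos φ₂ cos Δλ = 0.674661,  By = cos φ₂ sin Δλ = 0.283733
φₘ = atan2(sin φ₁ + sin φ₂, √((cos φ₁ + Bx)² + By²)) = -57.16790°
λₘ = λ₁ + atan2(By, cos φ₁ + Bx) = 166.01875°

57.168°S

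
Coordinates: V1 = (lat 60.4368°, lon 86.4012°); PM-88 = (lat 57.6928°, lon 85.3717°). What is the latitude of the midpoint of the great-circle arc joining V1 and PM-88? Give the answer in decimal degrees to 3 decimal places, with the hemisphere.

59.066°N

Bx = cos φ₂ cos Δλ = 0.534372,  By = cos φ₂ sin Δλ = -0.009603
φₘ = atan2(sin φ₁ + sin φ₂, √((cos φ₁ + Bx)² + By²)) = 59.06582°
λₘ = λ₁ + atan2(By, cos φ₁ + Bx) = 85.86588°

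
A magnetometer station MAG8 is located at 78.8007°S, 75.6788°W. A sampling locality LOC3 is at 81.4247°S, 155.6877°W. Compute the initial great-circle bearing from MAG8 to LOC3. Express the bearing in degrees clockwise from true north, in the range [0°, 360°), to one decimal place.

Δλ = -80.0089°
y = sin Δλ · cos φ₂ = -0.146848
x = cos φ₁ sin φ₂ − sin φ₁ cos φ₂ cos Δλ = -0.166674
θ = atan2(y, x) = -138.6184° → 221.3816° (mod 360°)

221.4°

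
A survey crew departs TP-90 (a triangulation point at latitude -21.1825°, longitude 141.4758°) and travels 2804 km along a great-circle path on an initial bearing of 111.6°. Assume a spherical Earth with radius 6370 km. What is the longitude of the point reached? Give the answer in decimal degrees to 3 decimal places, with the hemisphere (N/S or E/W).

168.201°E

δ = d/R = 2804/6370 = 0.440188 rad
φ₂ = arcsin(sin φ₁ cos δ + cos φ₁ sin δ cos θ)
   = arcsin(-0.36134·0.90467 + 0.93243·0.42611·-0.36812) = -28.23941°
λ₂ = λ₁ + atan2(sin θ sin δ cos φ₁, cos δ − sin φ₁ sin φ₂) = 168.20104°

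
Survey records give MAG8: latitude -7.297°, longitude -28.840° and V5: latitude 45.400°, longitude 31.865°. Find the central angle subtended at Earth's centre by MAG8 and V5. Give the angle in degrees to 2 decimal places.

Δφ = 52.6970°,  Δλ = 60.7050°
a = sin²(Δφ/2) + cos φ₁ cos φ₂ sin²(Δλ/2) = 0.374825
c = 2·arcsin(√a) = 1.317756 rad = 75.5018°

75.50°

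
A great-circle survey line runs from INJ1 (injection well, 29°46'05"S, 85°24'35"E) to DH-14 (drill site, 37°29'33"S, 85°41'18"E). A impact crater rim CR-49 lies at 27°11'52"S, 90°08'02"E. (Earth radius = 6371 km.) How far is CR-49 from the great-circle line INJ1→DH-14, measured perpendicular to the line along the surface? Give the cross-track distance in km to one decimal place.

INJ1: φ = -29.76806°, λ = +85.40972°
DH-14: φ = -37.49250°, λ = +85.68833°
CR-49: φ = -27.19778°, λ = +90.13389°
δ₁₃ = central angle INJ1→CR-49 = 0.085219 rad  (haversine)
θ₁₃ = bearing INJ1→CR-49 = 59.387°,  θ₁₂ = bearing INJ1→DH-14 = 178.356°
dₓₜ = R·arcsin(sin δ₁₃ · sin(θ₁₃ − θ₁₂)) = 6371·arcsin(0.08512·sin(-118.969°)) = -474.864 km
|dₓₜ| = 474.864 km

474.9 km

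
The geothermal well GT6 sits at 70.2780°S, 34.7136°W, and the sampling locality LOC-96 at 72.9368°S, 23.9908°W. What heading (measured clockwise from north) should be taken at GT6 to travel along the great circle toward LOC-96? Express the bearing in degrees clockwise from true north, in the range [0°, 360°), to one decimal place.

Δλ = 10.7228°
y = sin Δλ · cos φ₂ = 0.054594
x = cos φ₁ sin φ₂ − sin φ₁ cos φ₂ cos Δλ = -0.051211
θ = atan2(y, x) = 133.1686° → 133.1686° (mod 360°)

133.2°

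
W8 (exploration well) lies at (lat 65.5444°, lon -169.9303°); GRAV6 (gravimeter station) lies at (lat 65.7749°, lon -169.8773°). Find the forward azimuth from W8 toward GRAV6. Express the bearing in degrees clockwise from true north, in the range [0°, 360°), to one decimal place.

Δλ = 0.0530°
y = sin Δλ · cos φ₂ = 0.000380
x = cos φ₁ sin φ₂ − sin φ₁ cos φ₂ cos Δλ = 0.004023
θ = atan2(y, x) = 5.3896° → 5.3896° (mod 360°)

5.4°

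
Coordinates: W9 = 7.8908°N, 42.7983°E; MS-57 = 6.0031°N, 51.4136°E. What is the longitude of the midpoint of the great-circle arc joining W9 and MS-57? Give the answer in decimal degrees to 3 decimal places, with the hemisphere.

47.115°E

Bx = cos φ₂ cos Δλ = 0.983295,  By = cos φ₂ sin Δλ = 0.148978
φₘ = atan2(sin φ₁ + sin φ₂, √((cos φ₁ + Bx)² + By²)) = 6.96644°
λₘ = λ₁ + atan2(By, cos φ₁ + Bx) = 47.11461°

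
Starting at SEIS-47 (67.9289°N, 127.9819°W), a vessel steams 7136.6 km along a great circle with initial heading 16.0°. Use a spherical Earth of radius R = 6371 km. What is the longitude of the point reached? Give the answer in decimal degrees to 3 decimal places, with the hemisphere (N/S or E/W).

δ = d/R = 7136.6/6371 = 1.120170 rad
φ₂ = arcsin(sin φ₁ cos δ + cos φ₁ sin δ cos θ)
   = arcsin(0.92672·0.43553 + 0.37576·0.90017·0.96126) = 46.78229°
λ₂ = λ₁ + atan2(sin θ sin δ cos φ₁, cos δ − sin φ₁ sin φ₂) = 30.77401°

30.774°E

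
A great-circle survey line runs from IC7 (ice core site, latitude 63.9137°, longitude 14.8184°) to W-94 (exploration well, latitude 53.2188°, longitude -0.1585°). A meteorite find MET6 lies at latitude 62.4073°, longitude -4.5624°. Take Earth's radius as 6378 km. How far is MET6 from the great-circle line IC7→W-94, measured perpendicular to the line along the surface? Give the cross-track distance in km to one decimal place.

709.4 km

δ₁₃ = central angle IC7→MET6 = 0.154341 rad  (haversine)
θ₁₃ = bearing IC7→MET6 = 268.988°,  θ₁₂ = bearing IC7→W-94 = 222.764°
dₓₜ = R·arcsin(sin δ₁₃ · sin(θ₁₃ − θ₁₂)) = 6378·arcsin(0.15373·sin(46.224°)) = 709.417 km
|dₓₜ| = 709.417 km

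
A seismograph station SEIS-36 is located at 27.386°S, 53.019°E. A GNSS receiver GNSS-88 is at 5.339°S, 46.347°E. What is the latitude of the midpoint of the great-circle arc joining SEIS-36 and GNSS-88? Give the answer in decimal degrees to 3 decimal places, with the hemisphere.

16.389°S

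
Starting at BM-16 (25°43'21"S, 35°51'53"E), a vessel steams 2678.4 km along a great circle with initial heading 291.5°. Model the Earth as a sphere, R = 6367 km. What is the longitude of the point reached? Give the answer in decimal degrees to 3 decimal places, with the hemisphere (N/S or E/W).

BM-16: φ = -25.72250°, λ = +35.86472°
δ = d/R = 2678.4/6367 = 0.420669 rad
φ₂ = arcsin(sin φ₁ cos δ + cos φ₁ sin δ cos θ)
   = arcsin(-0.43401·0.91282 + 0.90091·0.40837·0.36650) = -15.14938°
λ₂ = λ₁ + atan2(sin θ sin δ cos φ₁, cos δ − sin φ₁ sin φ₂) = 12.68382°

12.684°E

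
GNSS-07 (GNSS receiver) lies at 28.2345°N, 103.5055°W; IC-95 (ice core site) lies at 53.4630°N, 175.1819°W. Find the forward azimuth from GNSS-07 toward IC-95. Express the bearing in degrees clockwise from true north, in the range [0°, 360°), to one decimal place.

Δλ = -71.6764°
y = sin Δλ · cos φ₂ = -0.565156
x = cos φ₁ sin φ₂ − sin φ₁ cos φ₂ cos Δλ = 0.619330
θ = atan2(y, x) = -42.3813° → 317.6187° (mod 360°)

317.6°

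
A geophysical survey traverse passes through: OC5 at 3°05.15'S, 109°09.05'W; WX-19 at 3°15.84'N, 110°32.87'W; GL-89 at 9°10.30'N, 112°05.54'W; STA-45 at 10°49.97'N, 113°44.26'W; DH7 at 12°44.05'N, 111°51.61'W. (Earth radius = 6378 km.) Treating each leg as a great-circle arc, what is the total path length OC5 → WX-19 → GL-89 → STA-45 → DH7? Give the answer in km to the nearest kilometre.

1956 km

OC5: φ = -3.08583°, λ = -109.15083°
WX-19: φ = +3.26400°, λ = -110.54783°
GL-89: φ = +9.17167°, λ = -112.09233°
STA-45: φ = +10.83283°, λ = -113.73767°
DH7: φ = +12.73417°, λ = -111.86017°
OC5→WX-19: c = 0.113473 rad, d = 723.73 km
WX-19→GL-89: c = 0.106531 rad, d = 679.45 km
GL-89→STA-45: c = 0.040500 rad, d = 258.31 km
STA-45→DH7: c = 0.046153 rad, d = 294.36 km
Total = 723.73 + 679.45 + 258.31 + 294.36 = 1955.86 km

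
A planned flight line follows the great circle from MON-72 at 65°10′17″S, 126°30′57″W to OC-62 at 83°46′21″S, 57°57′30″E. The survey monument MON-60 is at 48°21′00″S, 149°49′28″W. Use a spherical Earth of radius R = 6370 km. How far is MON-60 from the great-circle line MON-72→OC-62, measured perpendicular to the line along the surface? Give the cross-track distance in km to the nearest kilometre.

1721 km

MON-72: φ = -65.17139°, λ = -126.51583°
OC-62: φ = -83.77250°, λ = +57.95833°
MON-60: φ = -48.35000°, λ = -149.82444°
δ₁₃ = central angle MON-72→MON-60 = 0.364123 rad  (haversine)
θ₁₃ = bearing MON-72→MON-60 = 312.405°,  θ₁₂ = bearing MON-72→OC-62 = 180.940°
dₓₜ = R·arcsin(sin δ₁₃ · sin(θ₁₃ − θ₁₂)) = 6370·arcsin(0.35613·sin(131.465°)) = 1720.807 km
|dₓₜ| = 1720.807 km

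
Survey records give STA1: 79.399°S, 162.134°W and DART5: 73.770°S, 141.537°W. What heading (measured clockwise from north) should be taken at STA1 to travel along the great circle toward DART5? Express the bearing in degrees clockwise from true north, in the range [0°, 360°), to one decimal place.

50.7°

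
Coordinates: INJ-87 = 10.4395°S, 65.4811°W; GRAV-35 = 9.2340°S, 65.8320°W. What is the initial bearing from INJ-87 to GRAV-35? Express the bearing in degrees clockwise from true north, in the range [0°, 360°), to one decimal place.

344.0°

Δλ = -0.3509°
y = sin Δλ · cos φ₂ = -0.006045
x = cos φ₁ sin φ₂ − sin φ₁ cos φ₂ cos Δλ = 0.021035
θ = atan2(y, x) = -16.0334° → 343.9666° (mod 360°)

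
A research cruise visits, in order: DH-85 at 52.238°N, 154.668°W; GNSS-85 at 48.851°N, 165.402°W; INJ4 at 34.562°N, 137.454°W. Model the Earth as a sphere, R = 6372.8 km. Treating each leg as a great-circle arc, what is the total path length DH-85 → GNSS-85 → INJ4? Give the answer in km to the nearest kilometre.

3633 km

DH-85→GNSS-85: c = 0.132744 rad, d = 845.95 km
GNSS-85→INJ4: c = 0.437380 rad, d = 2787.33 km
Total = 845.95 + 2787.33 = 3633.28 km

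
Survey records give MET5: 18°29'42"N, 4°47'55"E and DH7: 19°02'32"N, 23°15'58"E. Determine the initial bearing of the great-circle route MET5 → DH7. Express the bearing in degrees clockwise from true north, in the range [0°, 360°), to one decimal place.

MET5: φ = +18.49500°, λ = +4.79861°
DH7: φ = +19.04222°, λ = +23.26611°
Δλ = 18.4675°
y = sin Δλ · cos φ₂ = 0.299433
x = cos φ₁ sin φ₂ − sin φ₁ cos φ₂ cos Δλ = 0.024993
θ = atan2(y, x) = 85.2288° → 85.2288° (mod 360°)

85.2°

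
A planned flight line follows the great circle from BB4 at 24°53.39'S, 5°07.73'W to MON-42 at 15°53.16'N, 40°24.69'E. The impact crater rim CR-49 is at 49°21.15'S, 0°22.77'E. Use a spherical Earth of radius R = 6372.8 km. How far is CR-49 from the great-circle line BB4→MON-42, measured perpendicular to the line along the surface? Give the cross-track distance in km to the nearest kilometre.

2392 km

BB4: φ = -24.88983°, λ = -5.12883°
MON-42: φ = +15.88600°, λ = +40.41150°
CR-49: φ = -49.35250°, λ = +0.37950°
δ₁₃ = central angle BB4→CR-49 = 0.433496 rad  (haversine)
θ₁₃ = bearing BB4→CR-49 = 171.439°,  θ₁₂ = bearing BB4→MON-42 = 52.235°
dₓₜ = R·arcsin(sin δ₁₃ · sin(θ₁₃ − θ₁₂)) = 6372.8·arcsin(0.42005·sin(119.204°)) = 2392.401 km
|dₓₜ| = 2392.401 km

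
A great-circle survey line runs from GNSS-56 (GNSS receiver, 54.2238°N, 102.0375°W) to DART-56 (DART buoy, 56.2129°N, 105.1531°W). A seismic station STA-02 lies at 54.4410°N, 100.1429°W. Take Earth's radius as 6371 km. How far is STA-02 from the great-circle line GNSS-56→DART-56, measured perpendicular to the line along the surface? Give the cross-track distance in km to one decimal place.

109.9 km

δ₁₃ = central angle GNSS-56→STA-02 = 0.019649 rad  (haversine)
θ₁₃ = bearing GNSS-56→STA-02 = 78.108°,  θ₁₂ = bearing GNSS-56→DART-56 = 319.490°
dₓₜ = R·arcsin(sin δ₁₃ · sin(θ₁₃ − θ₁₂)) = 6371·arcsin(0.01965·sin(-241.382°)) = 109.890 km
|dₓₜ| = 109.890 km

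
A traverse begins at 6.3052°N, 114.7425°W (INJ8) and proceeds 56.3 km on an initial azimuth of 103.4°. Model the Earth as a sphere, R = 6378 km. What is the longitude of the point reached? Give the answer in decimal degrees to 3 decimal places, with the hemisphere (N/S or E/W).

δ = d/R = 56.3/6378 = 0.008827 rad
φ₂ = arcsin(sin φ₁ cos δ + cos φ₁ sin δ cos θ)
   = arcsin(0.10982·0.99996 + 0.99395·0.00883·-0.23175) = 6.18776°
λ₂ = λ₁ + atan2(sin θ sin δ cos φ₁, cos δ − sin φ₁ sin φ₂) = -114.24762°

114.248°W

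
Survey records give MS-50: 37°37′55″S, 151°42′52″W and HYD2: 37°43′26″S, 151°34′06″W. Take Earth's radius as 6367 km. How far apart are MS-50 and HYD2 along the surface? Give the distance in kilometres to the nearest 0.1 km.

16.4 km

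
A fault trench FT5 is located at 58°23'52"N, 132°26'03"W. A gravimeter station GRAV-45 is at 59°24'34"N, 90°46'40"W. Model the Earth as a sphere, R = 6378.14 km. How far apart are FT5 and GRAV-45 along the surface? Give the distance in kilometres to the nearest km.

2358 km

FT5: φ = +58.39778°, λ = -132.43417°
GRAV-45: φ = +59.40944°, λ = -90.77778°
Δφ = 1.0117°,  Δλ = 41.6564°
a = sin²(Δφ/2) + cos φ₁ cos φ₂ sin²(Δλ/2) = 0.033793
c = 2·arcsin(√a) = 0.369759 rad = 21.1857°
d = R·c = 6378.14 × 0.369759 = 2358.4 km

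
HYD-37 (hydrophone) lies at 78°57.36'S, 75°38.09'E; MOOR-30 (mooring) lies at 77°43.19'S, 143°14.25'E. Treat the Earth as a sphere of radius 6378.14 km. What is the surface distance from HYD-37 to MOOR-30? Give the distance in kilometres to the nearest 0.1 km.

HYD-37: φ = -78.95600°, λ = +75.63483°
MOOR-30: φ = -77.71983°, λ = +143.23750°
Δφ = 1.2362°,  Δλ = 67.6027°
a = sin²(Δφ/2) + cos φ₁ cos φ₂ sin²(Δλ/2) = 0.012726
c = 2·arcsin(√a) = 0.226101 rad = 12.9546°
d = R·c = 6378.14 × 0.226101 = 1442.1 km

1442.1 km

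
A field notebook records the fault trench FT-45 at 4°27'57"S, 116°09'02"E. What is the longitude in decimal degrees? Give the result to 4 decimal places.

116° + 9′/60 + 2″/3600 = 116 + 0.15000 + 0.00056 = 116.1506°

116.1506°E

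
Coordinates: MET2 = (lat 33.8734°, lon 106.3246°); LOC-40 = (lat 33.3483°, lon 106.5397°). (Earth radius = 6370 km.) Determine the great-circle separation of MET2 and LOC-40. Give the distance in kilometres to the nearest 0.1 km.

61.7 km

Δφ = -0.5251°,  Δλ = 0.2151°
a = sin²(Δφ/2) + cos φ₁ cos φ₂ sin²(Δλ/2) = 0.000023
c = 2·arcsin(√a) = 0.009683 rad = 0.5548°
d = R·c = 6370 × 0.009683 = 61.7 km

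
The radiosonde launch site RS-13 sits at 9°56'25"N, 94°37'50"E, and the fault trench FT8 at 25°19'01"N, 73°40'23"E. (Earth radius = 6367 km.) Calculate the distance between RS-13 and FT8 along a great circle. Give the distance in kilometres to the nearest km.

RS-13: φ = +9.94028°, λ = +94.63056°
FT8: φ = +25.31694°, λ = +73.67306°
Δφ = 15.3767°,  Δλ = -20.9575°
a = sin²(Δφ/2) + cos φ₁ cos φ₂ sin²(Δλ/2) = 0.047350
c = 2·arcsin(√a) = 0.438709 rad = 25.1362°
d = R·c = 6367 × 0.438709 = 2793.3 km

2793 km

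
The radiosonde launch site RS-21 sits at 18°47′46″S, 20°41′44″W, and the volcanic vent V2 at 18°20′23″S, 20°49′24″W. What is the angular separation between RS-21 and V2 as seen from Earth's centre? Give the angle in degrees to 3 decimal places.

RS-21: φ = -18.79611°, λ = -20.69556°
V2: φ = -18.33972°, λ = -20.82333°
Δφ = 0.4564°,  Δλ = -0.1278°
a = sin²(Δφ/2) + cos φ₁ cos φ₂ sin²(Δλ/2) = 0.000017
c = 2·arcsin(√a) = 0.008241 rad = 0.4722°

0.472°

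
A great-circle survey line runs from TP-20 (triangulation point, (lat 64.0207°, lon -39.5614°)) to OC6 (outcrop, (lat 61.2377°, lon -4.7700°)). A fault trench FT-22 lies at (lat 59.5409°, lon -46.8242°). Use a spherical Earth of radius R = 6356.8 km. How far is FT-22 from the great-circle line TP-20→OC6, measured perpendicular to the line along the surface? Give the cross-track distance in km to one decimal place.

δ₁₃ = central angle TP-20→FT-22 = 0.098393 rad  (haversine)
θ₁₃ = bearing TP-20→FT-22 = 220.721°,  θ₁₂ = bearing TP-20→OC6 = 84.017°
dₓₜ = R·arcsin(sin δ₁₃ · sin(θ₁₃ − θ₁₂)) = 6356.8·arcsin(0.09823·sin(136.703°)) = 428.560 km
|dₓₜ| = 428.560 km

428.6 km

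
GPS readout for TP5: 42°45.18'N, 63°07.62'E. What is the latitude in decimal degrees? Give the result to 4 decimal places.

42.7530°N

42° + 45.18′/60 = 42 + 0.75300 = 42.7530°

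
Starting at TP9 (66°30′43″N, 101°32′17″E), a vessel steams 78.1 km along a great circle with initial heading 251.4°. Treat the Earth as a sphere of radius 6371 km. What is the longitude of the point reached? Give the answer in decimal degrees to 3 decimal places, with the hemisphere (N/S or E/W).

99.883°E

TP9: φ = +66.51194°, λ = +101.53806°
δ = d/R = 78.1/6371 = 0.012259 rad
φ₂ = arcsin(sin φ₁ cos δ + cos φ₁ sin δ cos θ)
   = arcsin(0.91714·0.99992 + 0.39856·0.01226·-0.31896) = 66.27910°
λ₂ = λ₁ + atan2(sin θ sin δ cos φ₁, cos δ − sin φ₁ sin φ₂) = 99.88310°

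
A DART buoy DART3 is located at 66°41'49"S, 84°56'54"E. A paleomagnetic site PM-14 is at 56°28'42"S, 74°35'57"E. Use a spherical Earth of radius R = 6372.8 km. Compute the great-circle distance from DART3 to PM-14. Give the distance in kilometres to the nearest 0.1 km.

1257.9 km

DART3: φ = -66.69694°, λ = +84.94833°
PM-14: φ = -56.47833°, λ = +74.59917°
Δφ = 10.2186°,  Δλ = -10.3492°
a = sin²(Δφ/2) + cos φ₁ cos φ₂ sin²(Δλ/2) = 0.009708
c = 2·arcsin(√a) = 0.197379 rad = 11.3090°
d = R·c = 6372.8 × 0.197379 = 1257.9 km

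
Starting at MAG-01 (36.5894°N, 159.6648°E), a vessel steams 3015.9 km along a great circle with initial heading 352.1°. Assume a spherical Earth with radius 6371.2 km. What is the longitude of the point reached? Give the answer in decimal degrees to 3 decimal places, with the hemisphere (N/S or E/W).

151.658°E

δ = d/R = 3015.9/6371.2 = 0.473365 rad
φ₂ = arcsin(sin φ₁ cos δ + cos φ₁ sin δ cos θ)
   = arcsin(0.59608·0.89004 + 0.80293·0.45588·0.99051) = 63.26529°
λ₂ = λ₁ + atan2(sin θ sin δ cos φ₁, cos δ − sin φ₁ sin φ₂) = 151.65834°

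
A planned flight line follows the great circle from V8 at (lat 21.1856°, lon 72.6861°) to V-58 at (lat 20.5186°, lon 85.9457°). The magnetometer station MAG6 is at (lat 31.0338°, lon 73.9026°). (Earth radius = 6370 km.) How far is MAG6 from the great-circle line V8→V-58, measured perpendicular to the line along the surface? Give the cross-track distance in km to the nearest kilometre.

δ₁₃ = central angle V8→MAG6 = 0.172933 rad  (haversine)
θ₁₃ = bearing V8→MAG6 = 6.069°,  θ₁₂ = bearing V8→V-58 = 90.698°
dₓₜ = R·arcsin(sin δ₁₃ · sin(θ₁₃ − θ₁₂)) = 6370·arcsin(0.17207·sin(-84.630°)) = -1096.700 km
|dₓₜ| = 1096.700 km

1097 km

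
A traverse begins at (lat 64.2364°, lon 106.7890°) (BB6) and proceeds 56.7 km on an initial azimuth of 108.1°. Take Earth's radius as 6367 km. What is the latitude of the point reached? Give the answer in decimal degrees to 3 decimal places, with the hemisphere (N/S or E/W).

64.074°N

δ = d/R = 56.7/6367 = 0.008905 rad
φ₂ = arcsin(sin φ₁ cos δ + cos φ₁ sin δ cos θ)
   = arcsin(0.90060·0.99996 + 0.43466·0.00891·-0.31068) = 64.07366°
λ₂ = λ₁ + atan2(sin θ sin δ cos φ₁, cos δ − sin φ₁ sin φ₂) = 107.89832°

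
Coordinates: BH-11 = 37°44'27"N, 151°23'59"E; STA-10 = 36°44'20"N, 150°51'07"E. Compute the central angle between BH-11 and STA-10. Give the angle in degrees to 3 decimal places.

1.093°

BH-11: φ = +37.74083°, λ = +151.39972°
STA-10: φ = +36.73889°, λ = +150.85194°
Δφ = -1.0019°,  Δλ = -0.5478°
a = sin²(Δφ/2) + cos φ₁ cos φ₂ sin²(Δλ/2) = 0.000091
c = 2·arcsin(√a) = 0.019072 rad = 1.0927°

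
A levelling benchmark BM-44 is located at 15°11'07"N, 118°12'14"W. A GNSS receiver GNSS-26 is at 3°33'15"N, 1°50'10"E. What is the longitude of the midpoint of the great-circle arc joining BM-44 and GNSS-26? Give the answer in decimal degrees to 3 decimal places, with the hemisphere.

56.515°W

BM-44: φ = +15.18528°, λ = -118.20389°
GNSS-26: φ = +3.55417°, λ = +1.83611°
Bx = cos φ₂ cos Δλ = -0.499642,  By = cos φ₂ sin Δλ = 0.864011
φₘ = atan2(sin φ₁ + sin φ₂, √((cos φ₁ + Bx)² + By²)) = 18.26660°
λₘ = λ₁ + atan2(By, cos φ₁ + Bx) = -56.51521°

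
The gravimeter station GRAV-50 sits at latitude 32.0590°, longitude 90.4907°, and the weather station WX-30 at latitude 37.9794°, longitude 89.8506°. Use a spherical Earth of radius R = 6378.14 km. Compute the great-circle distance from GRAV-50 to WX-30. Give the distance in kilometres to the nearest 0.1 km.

Δφ = 5.9204°,  Δλ = -0.6401°
a = sin²(Δφ/2) + cos φ₁ cos φ₂ sin²(Δλ/2) = 0.002688
c = 2·arcsin(√a) = 0.103734 rad = 5.9435°
d = R·c = 6378.14 × 0.103734 = 661.6 km

661.6 km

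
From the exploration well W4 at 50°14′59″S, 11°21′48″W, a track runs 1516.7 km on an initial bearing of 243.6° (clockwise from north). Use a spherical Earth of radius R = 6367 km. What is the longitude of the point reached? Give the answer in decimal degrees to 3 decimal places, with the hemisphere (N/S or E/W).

W4: φ = -50.24972°, λ = -11.36333°
δ = d/R = 1516.7/6367 = 0.238213 rad
φ₂ = arcsin(sin φ₁ cos δ + cos φ₁ sin δ cos θ)
   = arcsin(-0.76884·0.97176 + 0.63944·0.23597·-0.44464) = -54.51004°
λ₂ = λ₁ + atan2(sin θ sin δ cos φ₁, cos δ − sin φ₁ sin φ₂) = -32.71296°

32.713°W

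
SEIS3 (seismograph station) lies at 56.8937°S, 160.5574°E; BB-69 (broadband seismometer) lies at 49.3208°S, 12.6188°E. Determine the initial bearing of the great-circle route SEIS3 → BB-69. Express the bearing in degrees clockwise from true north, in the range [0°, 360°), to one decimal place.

Δλ = -147.9386°
y = sin Δλ · cos φ₂ = -0.346006
x = cos φ₁ sin φ₂ − sin φ₁ cos φ₂ cos Δλ = -0.876946
θ = atan2(y, x) = -158.4679° → 201.5321° (mod 360°)

201.5°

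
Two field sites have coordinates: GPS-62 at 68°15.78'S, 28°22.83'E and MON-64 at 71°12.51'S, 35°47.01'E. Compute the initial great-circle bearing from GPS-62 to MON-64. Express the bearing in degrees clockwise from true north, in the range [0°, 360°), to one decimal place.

142.4°

GPS-62: φ = -68.26300°, λ = +28.38050°
MON-64: φ = -71.20850°, λ = +35.78350°
Δλ = 7.4030°
y = sin Δλ · cos φ₂ = 0.041505
x = cos φ₁ sin φ₂ − sin φ₁ cos φ₂ cos Δλ = -0.053880
θ = atan2(y, x) = 142.3922° → 142.3922° (mod 360°)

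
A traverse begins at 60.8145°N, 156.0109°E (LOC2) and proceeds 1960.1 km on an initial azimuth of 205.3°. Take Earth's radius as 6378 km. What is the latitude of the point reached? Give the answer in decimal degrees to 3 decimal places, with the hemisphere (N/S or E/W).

δ = d/R = 1960.1/6378 = 0.307322 rad
φ₂ = arcsin(sin φ₁ cos δ + cos φ₁ sin δ cos θ)
   = arcsin(0.87305·0.95315 + 0.48764·0.30251·-0.90408) = 44.32886°
λ₂ = λ₁ + atan2(sin θ sin δ cos φ₁, cos δ − sin φ₁ sin φ₂) = 145.59900°

44.329°N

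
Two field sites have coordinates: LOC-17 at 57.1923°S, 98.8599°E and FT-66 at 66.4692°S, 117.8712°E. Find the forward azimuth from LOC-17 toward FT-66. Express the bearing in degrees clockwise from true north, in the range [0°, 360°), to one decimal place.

Δλ = 19.0113°
y = sin Δλ · cos φ₂ = 0.130055
x = cos φ₁ sin φ₂ − sin φ₁ cos φ₂ cos Δλ = -0.179509
θ = atan2(y, x) = 144.0766° → 144.0766° (mod 360°)

144.1°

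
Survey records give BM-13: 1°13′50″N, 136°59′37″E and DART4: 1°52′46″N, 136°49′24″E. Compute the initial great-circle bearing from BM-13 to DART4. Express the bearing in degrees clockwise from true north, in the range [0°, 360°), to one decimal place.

345.3°

BM-13: φ = +1.23056°, λ = +136.99361°
DART4: φ = +1.87944°, λ = +136.82333°
Δλ = -0.1703°
y = sin Δλ · cos φ₂ = -0.002970
x = cos φ₁ sin φ₂ − sin φ₁ cos φ₂ cos Δλ = 0.011325
θ = atan2(y, x) = -14.6963° → 345.3037° (mod 360°)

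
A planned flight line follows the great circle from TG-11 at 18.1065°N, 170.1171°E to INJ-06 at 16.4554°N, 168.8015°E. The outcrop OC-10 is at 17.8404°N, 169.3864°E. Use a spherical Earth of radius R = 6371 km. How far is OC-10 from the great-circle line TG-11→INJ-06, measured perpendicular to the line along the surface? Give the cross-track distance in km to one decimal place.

43.5 km

δ₁₃ = central angle TG-11→OC-10 = 0.012989 rad  (haversine)
θ₁₃ = bearing TG-11→OC-10 = 249.163°,  θ₁₂ = bearing TG-11→INJ-06 = 217.463°
dₓₜ = R·arcsin(sin δ₁₃ · sin(θ₁₃ − θ₁₂)) = 6371·arcsin(0.01299·sin(31.701°)) = 43.486 km
|dₓₜ| = 43.486 km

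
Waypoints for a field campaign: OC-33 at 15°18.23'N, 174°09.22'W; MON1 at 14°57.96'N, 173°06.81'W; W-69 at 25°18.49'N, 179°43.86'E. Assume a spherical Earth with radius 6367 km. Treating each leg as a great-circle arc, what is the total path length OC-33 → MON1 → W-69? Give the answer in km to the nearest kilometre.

OC-33: φ = +15.30383°, λ = -174.15367°
MON1: φ = +14.96600°, λ = -173.11350°
W-69: φ = +25.30817°, λ = +179.73100°
OC-33→MON1: c = 0.018490 rad, d = 117.73 km
MON1→W-69: c = 0.215118 rad, d = 1369.65 km
Total = 117.73 + 1369.65 = 1487.38 km

1487 km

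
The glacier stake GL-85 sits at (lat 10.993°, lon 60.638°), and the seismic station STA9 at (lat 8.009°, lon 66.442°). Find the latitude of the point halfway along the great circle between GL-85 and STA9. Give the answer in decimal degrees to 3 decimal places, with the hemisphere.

9.513°N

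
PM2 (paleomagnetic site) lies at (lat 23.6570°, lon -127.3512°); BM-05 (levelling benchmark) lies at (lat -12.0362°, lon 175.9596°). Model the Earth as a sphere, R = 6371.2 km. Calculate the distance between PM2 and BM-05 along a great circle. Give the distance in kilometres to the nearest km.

7328 km

Δφ = -35.6932°,  Δλ = -56.6892°
a = sin²(Δφ/2) + cos φ₁ cos φ₂ sin²(Δλ/2) = 0.295852
c = 2·arcsin(√a) = 1.150210 rad = 65.9022°
d = R·c = 6371.2 × 1.150210 = 7328.2 km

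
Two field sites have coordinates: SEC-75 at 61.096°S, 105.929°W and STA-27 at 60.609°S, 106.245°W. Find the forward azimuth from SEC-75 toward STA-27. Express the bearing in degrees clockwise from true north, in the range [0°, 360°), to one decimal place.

342.3°

Δλ = -0.3160°
y = sin Δλ · cos φ₂ = -0.002707
x = cos φ₁ sin φ₂ − sin φ₁ cos φ₂ cos Δλ = 0.008493
θ = atan2(y, x) = -17.6766° → 342.3234° (mod 360°)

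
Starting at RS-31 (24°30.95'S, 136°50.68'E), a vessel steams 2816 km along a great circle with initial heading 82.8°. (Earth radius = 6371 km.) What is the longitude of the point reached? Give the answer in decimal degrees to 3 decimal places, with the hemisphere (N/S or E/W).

RS-31: φ = -24.51583°, λ = +136.84467°
δ = d/R = 2816/6371 = 0.442003 rad
φ₂ = arcsin(sin φ₁ cos δ + cos φ₁ sin δ cos θ)
   = arcsin(-0.41494·0.90390 + 0.90985·0.42775·0.12533) = -19.04369°
λ₂ = λ₁ + atan2(sin θ sin δ cos φ₁, cos δ − sin φ₁ sin φ₂) = 163.52092°

163.521°E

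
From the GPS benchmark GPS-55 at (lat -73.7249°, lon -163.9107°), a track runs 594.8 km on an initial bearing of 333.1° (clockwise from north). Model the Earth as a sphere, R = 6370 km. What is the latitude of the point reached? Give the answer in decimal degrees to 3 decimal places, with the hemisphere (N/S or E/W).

68.819°S

δ = d/R = 594.8/6370 = 0.093375 rad
φ₂ = arcsin(sin φ₁ cos δ + cos φ₁ sin δ cos θ)
   = arcsin(-0.95993·0.99564 + 0.28025·0.09324·0.89180) = -68.81881°
λ₂ = λ₁ + atan2(sin θ sin δ cos φ₁, cos δ − sin φ₁ sin φ₂) = -170.61541°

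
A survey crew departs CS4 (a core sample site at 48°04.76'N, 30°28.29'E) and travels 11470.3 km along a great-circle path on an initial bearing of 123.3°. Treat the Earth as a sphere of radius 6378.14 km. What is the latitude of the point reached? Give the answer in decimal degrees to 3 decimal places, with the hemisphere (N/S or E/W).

CS4: φ = +48.07933°, λ = +30.47150°
δ = d/R = 11470.3/6378.14 = 1.798377 rad
φ₂ = arcsin(sin φ₁ cos δ + cos φ₁ sin δ cos θ)
   = arcsin(0.74407·-0.22562 + 0.66810·0.97422·-0.54902) = -31.68324°
λ₂ = λ₁ + atan2(sin θ sin δ cos φ₁, cos δ − sin φ₁ sin φ₂) = 103.58112°

31.683°S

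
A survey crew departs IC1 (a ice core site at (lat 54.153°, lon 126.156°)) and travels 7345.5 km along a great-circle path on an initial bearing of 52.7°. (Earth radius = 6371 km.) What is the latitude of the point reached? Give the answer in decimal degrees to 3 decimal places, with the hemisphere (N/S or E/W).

40.789°N

δ = d/R = 7345.5/6371 = 1.152959 rad
φ₂ = arcsin(sin φ₁ cos δ + cos φ₁ sin δ cos θ)
   = arcsin(0.81058·0.40579 + 0.58562·0.91397·0.60599) = 40.78879°
λ₂ = λ₁ + atan2(sin θ sin δ cos φ₁, cos δ − sin φ₁ sin φ₂) = -127.63787°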